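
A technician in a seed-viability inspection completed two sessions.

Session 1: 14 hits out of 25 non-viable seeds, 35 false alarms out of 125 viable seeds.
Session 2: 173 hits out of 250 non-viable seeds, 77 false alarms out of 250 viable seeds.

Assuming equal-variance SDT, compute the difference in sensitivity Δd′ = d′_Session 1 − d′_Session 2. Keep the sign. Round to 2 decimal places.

Session 1: z(0.5600) = 0.151, z(0.2800) = -0.583, d' = 0.734
Session 2: z(0.6920) = 0.502, z(0.3080) = -0.502, d' = 1.004
Δd' = d'_Session 1 − d'_Session 2 = 0.734 − 1.004 = -0.270
Session 2 has the higher sensitivity.

Δd′ = -0.27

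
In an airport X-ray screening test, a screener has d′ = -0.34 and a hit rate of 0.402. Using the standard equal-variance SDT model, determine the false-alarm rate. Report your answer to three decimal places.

z(hit rate) = z(0.402) = -0.2482
z(FA) = z(H) − d' = -0.2482 − (-0.34) = 0.0918
false-alarm rate = Φ(0.0918) = 0.5366

false-alarm rate = 0.537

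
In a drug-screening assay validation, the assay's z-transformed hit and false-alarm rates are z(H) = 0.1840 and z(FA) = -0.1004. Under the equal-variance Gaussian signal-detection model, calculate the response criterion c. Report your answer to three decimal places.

c = −½·[z(H) + z(FA)] = −½·(0.1840 + (-0.1004)) = -0.0418
c < 0: the assay has a liberal response bias.

c = -0.042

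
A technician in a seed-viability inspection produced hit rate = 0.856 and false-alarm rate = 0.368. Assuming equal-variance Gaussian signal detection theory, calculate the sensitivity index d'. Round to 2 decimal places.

d' = 1.40

z(0.856) = 1.063, z(0.368) = -0.337
d' = z(H) − z(FA) = 1.063 − (-0.337) = 1.400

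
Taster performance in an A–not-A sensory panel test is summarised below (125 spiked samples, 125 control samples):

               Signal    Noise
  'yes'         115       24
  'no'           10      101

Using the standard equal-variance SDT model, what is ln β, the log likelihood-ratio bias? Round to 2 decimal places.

ln β = -0.61

H = 115/125 = 0.9200
FA = 24/125 = 0.1920
z(0.9200) = 1.405, z(0.1920) = -0.871
ln β = −½·[z(H)² − z(FA)²] = −0.5 × (1.974 − 0.759) = -0.6075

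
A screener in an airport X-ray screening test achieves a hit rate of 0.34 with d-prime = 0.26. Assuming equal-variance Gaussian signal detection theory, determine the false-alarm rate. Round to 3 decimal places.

false-alarm rate = 0.251

z(hit rate) = z(0.34) = -0.4125
z(FA) = z(H) − d' = -0.4125 − 0.26 = -0.6725
false-alarm rate = Φ(-0.6725) = 0.2506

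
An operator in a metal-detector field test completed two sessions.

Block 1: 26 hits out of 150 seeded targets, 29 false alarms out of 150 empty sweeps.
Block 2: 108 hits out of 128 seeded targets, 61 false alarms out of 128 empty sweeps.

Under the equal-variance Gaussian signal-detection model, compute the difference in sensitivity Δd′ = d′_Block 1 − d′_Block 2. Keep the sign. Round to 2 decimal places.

Block 1: z(0.1733) = -0.941, z(0.1933) = -0.866, d' = -0.075
Block 2: z(0.8438) = 1.010, z(0.4766) = -0.059, d' = 1.069
Δd' = d'_Block 1 − d'_Block 2 = -0.075 − 1.069 = -1.144
Block 2 has the higher sensitivity.

Δd′ = -1.14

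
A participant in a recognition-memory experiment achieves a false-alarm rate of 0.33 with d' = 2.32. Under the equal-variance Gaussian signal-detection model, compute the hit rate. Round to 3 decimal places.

hit rate = 0.970

z(false-alarm rate) = z(0.33) = -0.4399
z(H) = z(FA) + d' = -0.4399 + 2.32 = 1.8801
hit rate = Φ(1.8801) = 0.9700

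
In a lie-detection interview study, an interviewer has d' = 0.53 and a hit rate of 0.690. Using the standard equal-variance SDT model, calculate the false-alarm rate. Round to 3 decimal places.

z(hit rate) = z(0.690) = 0.4959
z(FA) = z(H) − d' = 0.4959 − 0.53 = -0.0341
false-alarm rate = Φ(-0.0341) = 0.4864

false-alarm rate = 0.486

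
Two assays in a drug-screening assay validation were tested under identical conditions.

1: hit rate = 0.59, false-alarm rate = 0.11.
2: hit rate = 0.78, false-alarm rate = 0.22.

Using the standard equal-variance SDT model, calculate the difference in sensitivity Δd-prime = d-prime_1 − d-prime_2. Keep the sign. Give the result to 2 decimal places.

Δd-prime = -0.09

1: z(0.59) = 0.228, z(0.11) = -1.227, d' = 1.455
2: z(0.78) = 0.772, z(0.22) = -0.772, d' = 1.544
Δd' = d'_1 − d'_2 = 1.455 − 1.544 = -0.089
2 has the higher sensitivity.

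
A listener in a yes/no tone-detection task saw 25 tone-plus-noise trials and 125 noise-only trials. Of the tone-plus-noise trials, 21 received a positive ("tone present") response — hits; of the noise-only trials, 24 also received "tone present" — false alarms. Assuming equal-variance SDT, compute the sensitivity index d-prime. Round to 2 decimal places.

H = 21/25 = 0.8400
FA = 24/125 = 0.1920
Φ⁻¹(H) = Φ⁻¹(0.8400) = 0.994
Φ⁻¹(FA) = Φ⁻¹(0.1920) = -0.871
d' = z(H) − z(FA) = 0.994 − (-0.871) = 1.865

d-prime = 1.87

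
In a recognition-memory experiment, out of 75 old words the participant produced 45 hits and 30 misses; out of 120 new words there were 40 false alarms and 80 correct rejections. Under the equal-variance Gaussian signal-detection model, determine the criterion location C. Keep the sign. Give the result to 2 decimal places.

C = 0.09

H = 45/75 = 0.6000
FA = 40/120 = 0.3333
Φ⁻¹(H) = Φ⁻¹(0.6000) = 0.253
Φ⁻¹(FA) = Φ⁻¹(0.3333) = -0.431
c = −½·[z(H) + z(FA)] = −0.5 × (0.253 + (-0.431)) = 0.089
c > 0: the participant has a conservative response bias.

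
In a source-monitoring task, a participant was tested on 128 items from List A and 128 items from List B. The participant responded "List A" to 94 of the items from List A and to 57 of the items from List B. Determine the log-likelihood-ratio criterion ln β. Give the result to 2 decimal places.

ln β = -0.19

H = 94/128 = 0.7344
FA = 57/128 = 0.4453
z(0.7344) = 0.626, z(0.4453) = -0.138
ln β = −½·[z(H)² − z(FA)²] = −0.5 × (0.392 − 0.019) = -0.1865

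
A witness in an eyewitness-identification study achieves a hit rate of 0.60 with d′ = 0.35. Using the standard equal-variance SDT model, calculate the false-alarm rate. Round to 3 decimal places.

false-alarm rate = 0.462

z(hit rate) = z(0.60) = 0.2533
z(FA) = z(H) − d' = 0.2533 − 0.35 = -0.0967
false-alarm rate = Φ(-0.0967) = 0.4615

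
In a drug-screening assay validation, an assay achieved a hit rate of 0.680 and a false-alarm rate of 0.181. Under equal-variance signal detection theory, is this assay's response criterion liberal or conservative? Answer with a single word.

conservative

z(H) = 0.468, z(FA) = -0.912
c = −½·(z(H) + z(FA)) = 0.222
c > 0 → conservative criterion (biased toward responding “no”).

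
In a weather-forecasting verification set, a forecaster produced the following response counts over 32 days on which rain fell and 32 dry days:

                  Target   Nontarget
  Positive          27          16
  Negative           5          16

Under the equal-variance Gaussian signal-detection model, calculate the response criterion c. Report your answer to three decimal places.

c = -0.505

H = 27/32 = 0.8438
FA = 16/32 = 0.5000
z(H) = 1.0102
z(FA) = 0.0000
c = −½·[z(H) + z(FA)] = −0.5 × (1.0102 + 0.0000) = -0.5051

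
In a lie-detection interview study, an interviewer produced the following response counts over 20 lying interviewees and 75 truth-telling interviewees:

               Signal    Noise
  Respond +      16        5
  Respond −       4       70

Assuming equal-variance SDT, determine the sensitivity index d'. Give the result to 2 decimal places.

d' = 2.34

H = 16/20 = 0.8000
FA = 5/75 = 0.0667
z(H) = z(0.8000) = 0.842
z(FA) = z(0.0667) = -1.501
d' = z(H) − z(FA) = 0.842 − (-1.501) = 2.343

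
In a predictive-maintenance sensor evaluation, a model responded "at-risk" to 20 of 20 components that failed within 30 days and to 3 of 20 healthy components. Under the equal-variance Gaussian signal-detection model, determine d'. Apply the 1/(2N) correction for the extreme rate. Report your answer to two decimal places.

The hit rate is 20/20 = 1, so apply the 1/(2N) correction: H → 1 − 1/(2·20) = 0.97500.
z(H) = z(0.97500) = 1.960
z(FA) = z(0.15000) = -1.036
d' = 1.960 − (-1.036) = 2.996

d' = 3.00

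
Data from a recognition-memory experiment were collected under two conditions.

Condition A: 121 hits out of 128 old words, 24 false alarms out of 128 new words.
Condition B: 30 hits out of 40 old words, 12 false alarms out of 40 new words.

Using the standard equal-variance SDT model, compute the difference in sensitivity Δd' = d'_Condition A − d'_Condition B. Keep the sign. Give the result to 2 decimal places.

Condition A: z(0.9453) = 1.601, z(0.1875) = -0.887, d' = 2.488
Condition B: z(0.7500) = 0.674, z(0.3000) = -0.524, d' = 1.198
Δd' = d'_Condition A − d'_Condition B = 2.488 − 1.198 = 1.290
Condition A has the higher sensitivity.

Δd' = 1.29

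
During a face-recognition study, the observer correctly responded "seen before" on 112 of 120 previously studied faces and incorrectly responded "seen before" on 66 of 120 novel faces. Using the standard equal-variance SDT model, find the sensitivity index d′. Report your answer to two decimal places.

H = 112/120 = 0.9333
FA = 66/120 = 0.5500
z(0.9333) = 1.5008, z(0.5500) = 0.1257
d' = z(H) − z(FA) = 1.5008 − 0.1257 = 1.3751

d′ = 1.38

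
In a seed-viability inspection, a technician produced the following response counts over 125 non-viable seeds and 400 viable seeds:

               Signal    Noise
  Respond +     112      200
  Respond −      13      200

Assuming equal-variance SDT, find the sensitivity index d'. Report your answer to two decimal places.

H = 112/125 = 0.8960
FA = 200/400 = 0.5000
Φ⁻¹(H) = 1.2591
Φ⁻¹(FA) = 0.0000
d' = z(H) − z(FA) = 1.2591 − 0.0000 = 1.2591

d' = 1.26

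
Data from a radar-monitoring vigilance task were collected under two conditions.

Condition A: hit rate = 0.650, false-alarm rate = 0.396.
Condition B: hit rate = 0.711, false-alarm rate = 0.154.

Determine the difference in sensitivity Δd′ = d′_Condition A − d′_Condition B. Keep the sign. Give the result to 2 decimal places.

Condition A: z(0.650) = 0.385, z(0.396) = -0.264, d' = 0.649
Condition B: z(0.711) = 0.556, z(0.154) = -1.019, d' = 1.575
Δd' = d'_Condition A − d'_Condition B = 0.649 − 1.575 = -0.926
Condition B has the higher sensitivity.

Δd′ = -0.93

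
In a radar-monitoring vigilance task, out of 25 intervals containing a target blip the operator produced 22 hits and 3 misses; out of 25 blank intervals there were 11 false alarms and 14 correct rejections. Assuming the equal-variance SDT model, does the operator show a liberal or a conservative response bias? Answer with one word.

liberal

z(H) = 1.175, z(FA) = -0.151
c = −½·(z(H) + z(FA)) = -0.512
c < 0 → liberal criterion (biased toward responding “yes”).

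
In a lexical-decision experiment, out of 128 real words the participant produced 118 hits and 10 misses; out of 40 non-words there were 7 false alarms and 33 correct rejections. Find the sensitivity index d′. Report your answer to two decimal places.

d′ = 2.35

H = 118/128 = 0.9219
FA = 7/40 = 0.1750
Φ⁻¹(H) = 1.418
Φ⁻¹(FA) = -0.935
d' = z(H) − z(FA) = 1.418 − (-0.935) = 2.353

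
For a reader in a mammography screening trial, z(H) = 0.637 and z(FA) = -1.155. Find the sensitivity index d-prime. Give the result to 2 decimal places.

d' = z(H) − z(FA) = 0.637 − (-1.155) = 1.792

d-prime = 1.79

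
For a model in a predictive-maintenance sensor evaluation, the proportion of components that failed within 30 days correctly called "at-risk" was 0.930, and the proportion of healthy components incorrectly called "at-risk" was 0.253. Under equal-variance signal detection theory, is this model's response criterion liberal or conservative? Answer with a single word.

z(H) = 1.476, z(FA) = -0.665
c = −½·(z(H) + z(FA)) = -0.4055
c < 0 → liberal criterion (biased toward responding “yes”).

liberal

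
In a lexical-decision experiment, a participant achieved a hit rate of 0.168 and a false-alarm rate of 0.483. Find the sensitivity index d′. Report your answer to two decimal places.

d′ = -0.92

z(H) = -0.962
z(FA) = -0.043
d' = z(H) − z(FA) = -0.962 − (-0.043) = -0.919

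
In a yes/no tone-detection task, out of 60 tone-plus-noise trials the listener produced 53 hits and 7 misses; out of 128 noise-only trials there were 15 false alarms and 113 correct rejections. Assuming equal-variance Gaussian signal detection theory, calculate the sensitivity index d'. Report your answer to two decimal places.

H = 53/60 = 0.8833
FA = 15/128 = 0.1172
Φ⁻¹(H) = Φ⁻¹(0.8833) = 1.192
Φ⁻¹(FA) = Φ⁻¹(0.1172) = -1.189
d' = z(H) − z(FA) = 1.192 − (-1.189) = 2.381

d' = 2.38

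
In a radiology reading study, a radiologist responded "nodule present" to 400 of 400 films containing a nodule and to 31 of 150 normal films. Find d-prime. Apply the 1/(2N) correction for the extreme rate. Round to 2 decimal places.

d-prime = 3.84

The hit rate is 400/400 = 1, so apply the 1/(2N) correction: H → 1 − 1/(2·400) = 0.99875.
z(H) = z(0.99875) = 3.023
z(FA) = z(0.20667) = -0.818
d' = 3.023 − (-0.818) = 3.841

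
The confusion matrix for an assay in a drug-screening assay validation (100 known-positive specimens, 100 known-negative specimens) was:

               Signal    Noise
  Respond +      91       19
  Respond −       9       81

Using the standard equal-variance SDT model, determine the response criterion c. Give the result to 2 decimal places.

H = 91/100 = 0.9100
FA = 19/100 = 0.1900
z(H) = z(0.9100) = 1.341
z(FA) = z(0.1900) = -0.878
c = −½·[z(H) + z(FA)] = −0.5 × (1.341 + (-0.878)) = -0.2315
c < 0: the assay has a liberal response bias.

c = -0.23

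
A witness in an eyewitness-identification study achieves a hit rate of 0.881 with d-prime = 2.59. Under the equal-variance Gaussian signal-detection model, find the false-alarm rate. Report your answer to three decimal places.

z(hit rate) = z(0.881) = 1.1800
z(FA) = z(H) − d' = 1.1800 − 2.59 = -1.4100
false-alarm rate = Φ(-1.4100) = 0.0793

false-alarm rate = 0.079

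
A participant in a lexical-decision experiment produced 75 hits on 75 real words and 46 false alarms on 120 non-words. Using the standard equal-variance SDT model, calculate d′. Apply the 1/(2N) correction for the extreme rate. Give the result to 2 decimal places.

d′ = 2.77

The hit rate is 75/75 = 1, so apply the 1/(2N) correction: H → 1 − 1/(2·75) = 0.99333.
z(H) = z(0.99333) = 2.475
z(FA) = z(0.38333) = -0.297
d' = 2.475 − (-0.297) = 2.772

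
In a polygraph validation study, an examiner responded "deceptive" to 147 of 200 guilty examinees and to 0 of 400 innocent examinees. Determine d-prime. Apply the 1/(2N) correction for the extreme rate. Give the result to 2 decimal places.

d-prime = 3.65

The false-alarm rate is 0/400 = 0, so apply the 1/(2N) correction: FA → 1/(2·400) = 0.00125.
z(H) = z(0.73500) = 0.628
z(FA) = z(0.00125) = -3.023
d' = 0.628 − (-3.023) = 3.651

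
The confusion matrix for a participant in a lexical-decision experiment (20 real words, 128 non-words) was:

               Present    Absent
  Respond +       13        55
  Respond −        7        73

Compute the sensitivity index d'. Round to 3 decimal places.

d' = 0.562

H = 13/20 = 0.6500
FA = 55/128 = 0.4297
z(0.6500) = 0.3853, z(0.4297) = -0.1771
d' = z(H) − z(FA) = 0.3853 − (-0.1771) = 0.5624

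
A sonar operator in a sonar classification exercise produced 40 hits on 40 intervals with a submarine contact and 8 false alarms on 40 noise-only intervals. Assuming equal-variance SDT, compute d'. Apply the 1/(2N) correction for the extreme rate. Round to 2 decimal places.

The hit rate is 40/40 = 1, so apply the 1/(2N) correction: H → 1 − 1/(2·40) = 0.98750.
z(H) = z(0.98750) = 2.241
z(FA) = z(0.20000) = -0.842
d' = 2.241 − (-0.842) = 3.083

d' = 3.08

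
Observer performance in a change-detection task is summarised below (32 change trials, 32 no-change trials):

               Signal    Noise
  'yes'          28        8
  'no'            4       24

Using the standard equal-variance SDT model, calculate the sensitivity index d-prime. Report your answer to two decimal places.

H = 28/32 = 0.8750
FA = 8/32 = 0.2500
z(H) = z(0.8750) = 1.1503
z(FA) = z(0.2500) = -0.6745
d' = z(H) − z(FA) = 1.1503 − (-0.6745) = 1.8248

d-prime = 1.82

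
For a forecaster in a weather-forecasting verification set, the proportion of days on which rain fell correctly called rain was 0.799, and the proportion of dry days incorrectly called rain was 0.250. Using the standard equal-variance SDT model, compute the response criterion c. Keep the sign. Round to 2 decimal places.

c = -0.08

z(H) = 0.838
z(FA) = -0.674
c = −½·[z(H) + z(FA)] = −0.5 × (0.838 + (-0.674)) = -0.082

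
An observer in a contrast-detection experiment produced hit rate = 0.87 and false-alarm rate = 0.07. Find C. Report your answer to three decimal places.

z(H) = z(0.87) = 1.1264
z(FA) = z(0.07) = -1.4758
c = −½·[z(H) + z(FA)] = −0.5 × (1.1264 + (-1.4758)) = 0.1747

C = 0.175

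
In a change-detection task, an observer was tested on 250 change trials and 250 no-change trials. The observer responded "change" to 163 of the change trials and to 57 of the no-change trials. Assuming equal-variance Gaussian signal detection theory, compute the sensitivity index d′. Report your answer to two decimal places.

H = 163/250 = 0.6520
FA = 57/250 = 0.2280
z(H) = 0.391
z(FA) = -0.745
d' = z(H) − z(FA) = 0.391 − (-0.745) = 1.136

d′ = 1.14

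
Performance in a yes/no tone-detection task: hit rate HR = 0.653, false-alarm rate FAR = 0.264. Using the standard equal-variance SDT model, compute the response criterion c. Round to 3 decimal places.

Φ⁻¹(H) = Φ⁻¹(0.653) = 0.3934
Φ⁻¹(FA) = Φ⁻¹(0.264) = -0.6311
c = −½·[z(H) + z(FA)] = −0.5 × (0.3934 + (-0.6311)) = 0.11885
c > 0: the listener has a conservative response bias.

c = 0.119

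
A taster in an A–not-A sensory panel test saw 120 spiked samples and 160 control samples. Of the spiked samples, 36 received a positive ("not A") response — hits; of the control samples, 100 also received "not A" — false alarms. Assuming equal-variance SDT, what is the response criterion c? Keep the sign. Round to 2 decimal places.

H = 36/120 = 0.3000
FA = 100/160 = 0.6250
z(0.3000) = -0.5244, z(0.6250) = 0.3186
c = −½·[z(H) + z(FA)] = −0.5 × (-0.5244 + 0.3186) = 0.1029
c > 0: the taster has a conservative response bias.

c = 0.10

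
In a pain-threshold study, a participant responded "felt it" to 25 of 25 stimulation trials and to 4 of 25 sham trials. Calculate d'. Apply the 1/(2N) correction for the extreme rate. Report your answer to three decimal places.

d' = 3.048

The hit rate is 25/25 = 1, so apply the 1/(2N) correction: H → 1 − 1/(2·25) = 0.98000.
z(H) = z(0.98000) = 2.0537
z(FA) = z(0.16000) = -0.9945
d' = 2.0537 − (-0.9945) = 3.0482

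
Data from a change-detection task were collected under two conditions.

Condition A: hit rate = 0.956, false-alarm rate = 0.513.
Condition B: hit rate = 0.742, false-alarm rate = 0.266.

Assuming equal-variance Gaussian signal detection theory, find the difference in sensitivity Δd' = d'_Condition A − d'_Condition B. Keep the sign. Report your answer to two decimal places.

Δd' = 0.40

Condition A: z(0.956) = 1.706, z(0.513) = 0.033, d' = 1.673
Condition B: z(0.742) = 0.650, z(0.266) = -0.625, d' = 1.275
Δd' = d'_Condition A − d'_Condition B = 1.673 − 1.275 = 0.398
Condition A has the higher sensitivity.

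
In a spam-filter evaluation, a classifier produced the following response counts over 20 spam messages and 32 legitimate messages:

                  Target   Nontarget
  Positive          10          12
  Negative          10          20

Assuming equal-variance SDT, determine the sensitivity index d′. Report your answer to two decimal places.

d′ = 0.32

H = 10/20 = 0.5000
FA = 12/32 = 0.3750
z(0.5000) = 0.000, z(0.3750) = -0.319
d' = z(H) − z(FA) = 0.000 − (-0.319) = 0.319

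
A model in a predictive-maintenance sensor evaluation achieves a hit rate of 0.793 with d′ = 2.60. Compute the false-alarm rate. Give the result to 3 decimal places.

false-alarm rate = 0.037

z(hit rate) = z(0.793) = 0.8169
z(FA) = z(H) − d' = 0.8169 − 2.60 = -1.7831
false-alarm rate = Φ(-1.7831) = 0.0373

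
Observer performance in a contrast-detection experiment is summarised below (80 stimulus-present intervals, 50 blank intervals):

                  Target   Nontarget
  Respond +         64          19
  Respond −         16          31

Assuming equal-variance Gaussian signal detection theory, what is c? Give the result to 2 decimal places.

c = -0.27

H = 64/80 = 0.8000
FA = 19/50 = 0.3800
z(H) = z(0.8000) = 0.8416
z(FA) = z(0.3800) = -0.3055
c = −½·[z(H) + z(FA)] = −0.5 × (0.8416 + (-0.3055)) = -0.26805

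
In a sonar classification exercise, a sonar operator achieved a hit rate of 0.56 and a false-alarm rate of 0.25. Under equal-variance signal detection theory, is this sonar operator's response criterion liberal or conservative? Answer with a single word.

conservative

z(H) = 0.151, z(FA) = -0.674
c = −½·(z(H) + z(FA)) = 0.2615
c > 0 → conservative criterion (biased toward responding “no”).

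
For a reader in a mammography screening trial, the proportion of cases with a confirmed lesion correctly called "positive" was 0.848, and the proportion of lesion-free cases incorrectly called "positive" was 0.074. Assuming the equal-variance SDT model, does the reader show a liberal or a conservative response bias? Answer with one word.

conservative

z(H) = 1.028, z(FA) = -1.447
c = −½·(z(H) + z(FA)) = 0.2095
c > 0 → conservative criterion (biased toward responding “no”).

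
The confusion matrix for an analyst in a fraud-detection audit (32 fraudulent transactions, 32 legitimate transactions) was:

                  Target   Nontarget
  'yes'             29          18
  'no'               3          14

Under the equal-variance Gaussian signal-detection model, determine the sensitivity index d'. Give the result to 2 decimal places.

H = 29/32 = 0.9062
FA = 18/32 = 0.5625
z(H) = z(0.9062) = 1.3177
z(FA) = z(0.5625) = 0.1573
d' = z(H) − z(FA) = 1.3177 − 0.1573 = 1.1604

d' = 1.16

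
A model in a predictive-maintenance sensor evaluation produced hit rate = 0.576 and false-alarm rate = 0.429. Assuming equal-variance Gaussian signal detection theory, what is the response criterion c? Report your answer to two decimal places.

Φ⁻¹(0.576) = 0.1917, Φ⁻¹(0.429) = -0.1789
c = −½·[z(H) + z(FA)] = −0.5 × (0.1917 + (-0.1789)) = -0.0064

c = -0.01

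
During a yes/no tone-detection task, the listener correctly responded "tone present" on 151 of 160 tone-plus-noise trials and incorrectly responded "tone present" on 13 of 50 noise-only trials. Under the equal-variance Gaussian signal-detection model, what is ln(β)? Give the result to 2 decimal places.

H = 151/160 = 0.9437
FA = 13/50 = 0.2600
z(0.9437) = 1.587, z(0.2600) = -0.643
ln β = −½·[z(H)² − z(FA)²] = −0.5 × (2.519 − 0.413) = -1.053

ln β = -1.05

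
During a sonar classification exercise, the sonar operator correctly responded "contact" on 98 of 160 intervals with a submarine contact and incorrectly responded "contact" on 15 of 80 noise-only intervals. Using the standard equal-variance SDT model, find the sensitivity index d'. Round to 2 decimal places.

H = 98/160 = 0.6125
FA = 15/80 = 0.1875
z(H) = 0.286
z(FA) = -0.887
d' = z(H) − z(FA) = 0.286 − (-0.887) = 1.173

d' = 1.17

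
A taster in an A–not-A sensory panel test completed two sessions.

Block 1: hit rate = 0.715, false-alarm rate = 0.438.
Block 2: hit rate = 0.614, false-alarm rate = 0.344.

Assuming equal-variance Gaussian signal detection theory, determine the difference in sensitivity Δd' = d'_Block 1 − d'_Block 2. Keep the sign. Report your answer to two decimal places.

Block 1: z(0.715) = 0.568, z(0.438) = -0.156, d' = 0.724
Block 2: z(0.614) = 0.290, z(0.344) = -0.402, d' = 0.692
Δd' = d'_Block 1 − d'_Block 2 = 0.724 − 0.692 = 0.032
Block 1 has the higher sensitivity.

Δd' = 0.03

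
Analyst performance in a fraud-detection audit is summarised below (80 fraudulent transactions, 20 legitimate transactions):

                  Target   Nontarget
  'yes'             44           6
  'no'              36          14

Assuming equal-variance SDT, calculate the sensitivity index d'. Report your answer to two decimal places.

d' = 0.65

H = 44/80 = 0.5500
FA = 6/20 = 0.3000
z(H) = 0.1257
z(FA) = -0.5244
d' = z(H) − z(FA) = 0.1257 − (-0.5244) = 0.6501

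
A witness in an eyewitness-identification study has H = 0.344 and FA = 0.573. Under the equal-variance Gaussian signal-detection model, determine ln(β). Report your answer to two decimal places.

ln β = -0.06

Φ⁻¹(H) = -0.402
Φ⁻¹(FA) = 0.184
ln β = −½·[z(H)² − z(FA)²] = −0.5 × (0.162 − 0.034) = -0.064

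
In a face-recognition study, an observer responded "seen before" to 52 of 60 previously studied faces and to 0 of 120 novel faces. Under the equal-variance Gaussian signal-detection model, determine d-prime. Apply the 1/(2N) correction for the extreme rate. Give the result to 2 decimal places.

The false-alarm rate is 0/120 = 0, so apply the 1/(2N) correction: FA → 1/(2·120) = 0.00417.
z(H) = z(0.86667) = 1.111
z(FA) = z(0.00417) = -2.638
d' = 1.111 − (-2.638) = 3.749

d-prime = 3.75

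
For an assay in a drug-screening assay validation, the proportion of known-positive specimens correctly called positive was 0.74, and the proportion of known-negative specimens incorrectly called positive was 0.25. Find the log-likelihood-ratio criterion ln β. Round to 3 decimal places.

ln β = 0.021

z(0.74) = 0.6433, z(0.25) = -0.6745
ln β = −½·[z(H)² − z(FA)²] = −0.5 × (0.4138 − 0.4550) = 0.0206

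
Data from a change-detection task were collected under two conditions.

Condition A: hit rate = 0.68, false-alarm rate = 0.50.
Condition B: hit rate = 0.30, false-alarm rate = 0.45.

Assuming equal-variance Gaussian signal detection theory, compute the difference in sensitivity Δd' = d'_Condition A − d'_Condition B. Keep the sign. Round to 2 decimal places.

Δd' = 0.87

Condition A: z(0.68) = 0.468, z(0.50) = 0.000, d' = 0.468
Condition B: z(0.30) = -0.524, z(0.45) = -0.126, d' = -0.398
Δd' = d'_Condition A − d'_Condition B = 0.468 − (-0.398) = 0.866
Condition A has the higher sensitivity.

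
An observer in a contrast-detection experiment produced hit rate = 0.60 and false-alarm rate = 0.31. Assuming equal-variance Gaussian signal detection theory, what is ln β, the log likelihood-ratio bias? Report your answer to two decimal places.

z(0.60) = 0.253, z(0.31) = -0.496
ln β = −½·[z(H)² − z(FA)²] = −0.5 × (0.064 − 0.246) = 0.091

ln β = 0.09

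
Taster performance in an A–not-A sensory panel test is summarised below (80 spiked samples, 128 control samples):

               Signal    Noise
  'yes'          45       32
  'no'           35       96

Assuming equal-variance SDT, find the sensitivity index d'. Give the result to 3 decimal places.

H = 45/80 = 0.5625
FA = 32/128 = 0.2500
z(0.5625) = 0.1573, z(0.2500) = -0.6745
d' = z(H) − z(FA) = 0.1573 − (-0.6745) = 0.8318

d' = 0.832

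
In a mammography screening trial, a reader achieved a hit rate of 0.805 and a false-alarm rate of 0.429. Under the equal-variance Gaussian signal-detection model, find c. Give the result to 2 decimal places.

z(0.805) = 0.8596, z(0.429) = -0.1789
c = −½·[z(H) + z(FA)] = −0.5 × (0.8596 + (-0.1789)) = -0.34035

c = -0.34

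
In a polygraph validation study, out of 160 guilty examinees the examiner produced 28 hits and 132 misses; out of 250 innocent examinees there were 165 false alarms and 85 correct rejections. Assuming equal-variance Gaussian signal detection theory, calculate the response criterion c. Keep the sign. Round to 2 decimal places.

c = 0.26

H = 28/160 = 0.1750
FA = 165/250 = 0.6600
Φ⁻¹(H) = -0.935
Φ⁻¹(FA) = 0.412
c = −½·[z(H) + z(FA)] = −0.5 × (-0.935 + 0.412) = 0.2615
c > 0: the examiner has a conservative response bias.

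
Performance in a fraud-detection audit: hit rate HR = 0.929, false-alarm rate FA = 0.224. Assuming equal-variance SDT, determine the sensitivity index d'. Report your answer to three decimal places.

z(H) = 1.4684
z(FA) = -0.7588
d' = z(H) − z(FA) = 1.4684 − (-0.7588) = 2.2272

d' = 2.227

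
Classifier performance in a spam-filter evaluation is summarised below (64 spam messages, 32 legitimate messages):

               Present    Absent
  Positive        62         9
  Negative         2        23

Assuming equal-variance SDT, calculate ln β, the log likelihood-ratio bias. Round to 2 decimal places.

H = 62/64 = 0.9688
FA = 9/32 = 0.2812
z(H) = 1.863
z(FA) = -0.579
ln β = −½·[z(H)² − z(FA)²] = −0.5 × (3.471 − 0.335) = -1.568

ln β = -1.57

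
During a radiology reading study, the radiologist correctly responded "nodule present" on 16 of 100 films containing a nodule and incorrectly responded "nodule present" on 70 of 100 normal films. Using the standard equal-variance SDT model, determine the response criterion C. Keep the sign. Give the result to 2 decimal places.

H = 16/100 = 0.1600
FA = 70/100 = 0.7000
z(H) = z(0.1600) = -0.994
z(FA) = z(0.7000) = 0.524
c = −½·[z(H) + z(FA)] = −0.5 × (-0.994 + 0.524) = 0.235
c > 0: the radiologist has a conservative response bias.

C = 0.24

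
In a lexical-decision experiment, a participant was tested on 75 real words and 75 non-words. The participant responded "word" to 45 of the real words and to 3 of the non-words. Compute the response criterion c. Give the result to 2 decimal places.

H = 45/75 = 0.6000
FA = 3/75 = 0.0400
z(0.6000) = 0.253, z(0.0400) = -1.751
c = −½·[z(H) + z(FA)] = −0.5 × (0.253 + (-1.751)) = 0.749

c = 0.75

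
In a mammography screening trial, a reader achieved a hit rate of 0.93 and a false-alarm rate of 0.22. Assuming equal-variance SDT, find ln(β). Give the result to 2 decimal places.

Φ⁻¹(H) = Φ⁻¹(0.93) = 1.476
Φ⁻¹(FA) = Φ⁻¹(0.22) = -0.772
ln β = −½·[z(H)² − z(FA)²] = −0.5 × (2.179 − 0.596) = -0.7915

ln β = -0.79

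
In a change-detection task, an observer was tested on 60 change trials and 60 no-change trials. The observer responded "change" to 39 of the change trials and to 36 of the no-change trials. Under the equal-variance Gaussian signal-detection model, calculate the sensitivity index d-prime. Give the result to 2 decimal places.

d-prime = 0.13

H = 39/60 = 0.6500
FA = 36/60 = 0.6000
z(H) = z(0.6500) = 0.385
z(FA) = z(0.6000) = 0.253
d' = z(H) − z(FA) = 0.385 − 0.253 = 0.132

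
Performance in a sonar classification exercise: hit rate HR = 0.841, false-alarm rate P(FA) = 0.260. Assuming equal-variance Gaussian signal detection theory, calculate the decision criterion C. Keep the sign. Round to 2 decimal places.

z(H) = z(0.841) = 0.9986
z(FA) = z(0.260) = -0.6433
c = −½·[z(H) + z(FA)] = −0.5 × (0.9986 + (-0.6433)) = -0.17765

C = -0.18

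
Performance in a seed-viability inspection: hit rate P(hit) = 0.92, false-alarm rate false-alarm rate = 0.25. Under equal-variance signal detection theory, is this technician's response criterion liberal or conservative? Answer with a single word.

z(H) = 1.405, z(FA) = -0.674
c = −½·(z(H) + z(FA)) = -0.3655
c < 0 → liberal criterion (biased toward responding “yes”).

liberal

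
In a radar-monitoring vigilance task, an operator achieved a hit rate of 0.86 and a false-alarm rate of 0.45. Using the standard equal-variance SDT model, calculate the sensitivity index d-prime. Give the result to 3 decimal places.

z(H) = 1.0803
z(FA) = -0.1257
d' = z(H) − z(FA) = 1.0803 − (-0.1257) = 1.2060

d-prime = 1.206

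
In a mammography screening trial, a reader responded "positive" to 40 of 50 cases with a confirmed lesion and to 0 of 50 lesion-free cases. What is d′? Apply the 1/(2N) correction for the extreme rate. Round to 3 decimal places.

The false-alarm rate is 0/50 = 0, so apply the 1/(2N) correction: FA → 1/(2·50) = 0.01000.
z(H) = z(0.80000) = 0.8416
z(FA) = z(0.01000) = -2.3263
d' = 0.8416 − (-2.3263) = 3.1679

d′ = 3.168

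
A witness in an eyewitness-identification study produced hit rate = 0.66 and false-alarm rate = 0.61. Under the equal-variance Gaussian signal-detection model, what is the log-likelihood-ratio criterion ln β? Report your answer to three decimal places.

ln β = -0.046

z(H) = z(0.66) = 0.4125
z(FA) = z(0.61) = 0.2793
ln β = −½·[z(H)² − z(FA)²] = −0.5 × (0.1702 − 0.0780) = -0.0461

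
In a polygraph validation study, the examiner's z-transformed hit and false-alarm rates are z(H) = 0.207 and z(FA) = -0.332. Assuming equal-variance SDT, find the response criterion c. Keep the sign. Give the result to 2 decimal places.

c = −½·[z(H) + z(FA)] = −½·(0.207 + (-0.332)) = 0.0625
c > 0: the examiner has a conservative response bias.

c = 0.06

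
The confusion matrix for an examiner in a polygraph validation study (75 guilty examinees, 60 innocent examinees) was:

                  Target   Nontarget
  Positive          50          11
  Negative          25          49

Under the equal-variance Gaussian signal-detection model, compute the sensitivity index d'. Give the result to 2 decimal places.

d' = 1.33

H = 50/75 = 0.6667
FA = 11/60 = 0.1833
z(H) = 0.431
z(FA) = -0.903
d' = z(H) − z(FA) = 0.431 − (-0.903) = 1.334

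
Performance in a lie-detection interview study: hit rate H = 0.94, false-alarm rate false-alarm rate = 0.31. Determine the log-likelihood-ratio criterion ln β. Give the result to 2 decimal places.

ln β = -1.09

z(H) = z(0.94) = 1.555
z(FA) = z(0.31) = -0.496
ln β = −½·[z(H)² − z(FA)²] = −0.5 × (2.418 − 0.246) = -1.086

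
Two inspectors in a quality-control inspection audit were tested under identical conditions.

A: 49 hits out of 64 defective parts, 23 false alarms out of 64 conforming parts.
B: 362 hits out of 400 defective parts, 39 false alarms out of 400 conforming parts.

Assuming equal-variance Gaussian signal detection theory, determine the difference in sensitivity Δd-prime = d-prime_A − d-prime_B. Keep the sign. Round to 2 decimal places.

A: z(0.7656) = 0.724, z(0.3594) = -0.360, d' = 1.084
B: z(0.9050) = 1.311, z(0.0975) = -1.296, d' = 2.607
Δd' = d'_A − d'_B = 1.084 − 2.607 = -1.523
B has the higher sensitivity.

Δd-prime = -1.52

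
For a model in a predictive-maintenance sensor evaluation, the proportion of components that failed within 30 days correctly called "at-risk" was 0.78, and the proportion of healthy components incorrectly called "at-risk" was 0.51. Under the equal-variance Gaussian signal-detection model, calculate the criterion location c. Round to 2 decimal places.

Φ⁻¹(H) = Φ⁻¹(0.78) = 0.7722
Φ⁻¹(FA) = Φ⁻¹(0.51) = 0.0251
c = −½·[z(H) + z(FA)] = −0.5 × (0.7722 + 0.0251) = -0.39865

c = -0.40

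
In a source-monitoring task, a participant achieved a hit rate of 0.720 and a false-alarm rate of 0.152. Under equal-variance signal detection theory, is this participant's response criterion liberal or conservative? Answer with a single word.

z(H) = 0.583, z(FA) = -1.028
c = −½·(z(H) + z(FA)) = 0.2225
c > 0 → conservative criterion (biased toward responding “no”).

conservative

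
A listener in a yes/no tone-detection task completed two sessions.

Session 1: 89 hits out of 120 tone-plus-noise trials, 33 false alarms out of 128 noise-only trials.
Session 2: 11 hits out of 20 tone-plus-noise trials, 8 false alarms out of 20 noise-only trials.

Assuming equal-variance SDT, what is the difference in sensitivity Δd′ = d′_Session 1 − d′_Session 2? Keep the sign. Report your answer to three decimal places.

Session 1: z(0.7417) = 0.6486, z(0.2578) = -0.6501, d' = 1.2987
Session 2: z(0.5500) = 0.1257, z(0.4000) = -0.2533, d' = 0.3790
Δd' = d'_Session 1 − d'_Session 2 = 1.2987 − 0.3790 = 0.9197
Session 1 has the higher sensitivity.

Δd′ = 0.920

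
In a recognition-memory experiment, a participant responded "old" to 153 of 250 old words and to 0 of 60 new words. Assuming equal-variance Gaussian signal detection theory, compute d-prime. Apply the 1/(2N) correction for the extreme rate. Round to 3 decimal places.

d-prime = 2.679

The false-alarm rate is 0/60 = 0, so apply the 1/(2N) correction: FA → 1/(2·60) = 0.00833.
z(H) = z(0.61200) = 0.2845
z(FA) = z(0.00833) = -2.3941
d' = 0.2845 − (-2.3941) = 2.6786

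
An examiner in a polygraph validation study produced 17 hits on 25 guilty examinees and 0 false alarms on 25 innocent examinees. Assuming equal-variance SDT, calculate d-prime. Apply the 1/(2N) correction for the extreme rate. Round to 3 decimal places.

d-prime = 2.521

The false-alarm rate is 0/25 = 0, so apply the 1/(2N) correction: FA → 1/(2·25) = 0.02000.
z(H) = z(0.68000) = 0.4677
z(FA) = z(0.02000) = -2.0537
d' = 0.4677 − (-2.0537) = 2.5214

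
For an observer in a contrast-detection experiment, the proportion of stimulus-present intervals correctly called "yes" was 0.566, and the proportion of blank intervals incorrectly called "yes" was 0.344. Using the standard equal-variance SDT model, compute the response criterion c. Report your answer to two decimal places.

z(0.566) = 0.166, z(0.344) = -0.402
c = −½·[z(H) + z(FA)] = −0.5 × (0.166 + (-0.402)) = 0.118

c = 0.12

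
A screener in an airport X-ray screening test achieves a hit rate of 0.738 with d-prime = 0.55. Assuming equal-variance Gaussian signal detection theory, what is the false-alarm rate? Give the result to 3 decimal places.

z(hit rate) = z(0.738) = 0.6372
z(FA) = z(H) − d' = 0.6372 − 0.55 = 0.0872
false-alarm rate = Φ(0.0872) = 0.5347

false-alarm rate = 0.535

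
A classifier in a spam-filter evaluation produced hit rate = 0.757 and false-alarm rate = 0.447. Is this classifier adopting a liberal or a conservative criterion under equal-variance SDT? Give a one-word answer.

liberal

z(H) = 0.697, z(FA) = -0.133
c = −½·(z(H) + z(FA)) = -0.282
c < 0 → liberal criterion (biased toward responding “yes”).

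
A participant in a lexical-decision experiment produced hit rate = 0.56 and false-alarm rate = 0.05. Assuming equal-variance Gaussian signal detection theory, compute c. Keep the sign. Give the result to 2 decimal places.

z(H) = 0.151
z(FA) = -1.645
c = −½·[z(H) + z(FA)] = −0.5 × (0.151 + (-1.645)) = 0.747
c > 0: the participant has a conservative response bias.

c = 0.75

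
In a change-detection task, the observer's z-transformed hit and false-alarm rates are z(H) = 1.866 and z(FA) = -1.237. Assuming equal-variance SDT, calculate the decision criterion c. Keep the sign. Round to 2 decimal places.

c = −½·[z(H) + z(FA)] = −½·(1.866 + (-1.237)) = -0.3145

c = -0.31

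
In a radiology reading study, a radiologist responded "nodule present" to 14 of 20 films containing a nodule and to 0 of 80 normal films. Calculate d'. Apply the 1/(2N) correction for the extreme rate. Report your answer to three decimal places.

The false-alarm rate is 0/80 = 0, so apply the 1/(2N) correction: FA → 1/(2·80) = 0.00625.
z(H) = z(0.70000) = 0.5244
z(FA) = z(0.00625) = -2.4977
d' = 0.5244 − (-2.4977) = 3.0221

d' = 3.022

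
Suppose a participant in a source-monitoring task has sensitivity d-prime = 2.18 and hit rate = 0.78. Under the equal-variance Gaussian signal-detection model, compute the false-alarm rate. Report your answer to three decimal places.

false-alarm rate = 0.080

z(hit rate) = z(0.78) = 0.7722
z(FA) = z(H) − d' = 0.7722 − 2.18 = -1.4078
false-alarm rate = Φ(-1.4078) = 0.0796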